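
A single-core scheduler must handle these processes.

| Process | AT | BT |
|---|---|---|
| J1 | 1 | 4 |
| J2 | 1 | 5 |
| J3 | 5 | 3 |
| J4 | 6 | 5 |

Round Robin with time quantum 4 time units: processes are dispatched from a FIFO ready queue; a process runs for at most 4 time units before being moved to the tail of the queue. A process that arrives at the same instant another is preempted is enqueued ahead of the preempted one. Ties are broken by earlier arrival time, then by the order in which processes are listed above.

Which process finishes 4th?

J4

Timeline: | idle 0-1 | J1 1-5 | J2 5-9 | J3 9-12 | J4 12-16 | J2 16-17 | J4 17-18 |
Completion: J1=5  J2=17  J3=12  J4=18
Finish order: J1 → J3 → J2 → J4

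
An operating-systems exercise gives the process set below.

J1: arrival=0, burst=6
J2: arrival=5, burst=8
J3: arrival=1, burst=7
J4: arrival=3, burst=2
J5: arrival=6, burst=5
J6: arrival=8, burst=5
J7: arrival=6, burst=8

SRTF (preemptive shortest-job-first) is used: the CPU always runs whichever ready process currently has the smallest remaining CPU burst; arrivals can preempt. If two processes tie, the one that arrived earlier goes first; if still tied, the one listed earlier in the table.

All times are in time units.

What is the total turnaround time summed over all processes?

Gantt: | J1 0-3 | J4 3-5 | J1 5-8 | J5 8-13 | J6 13-18 | J3 18-25 | J2 25-33 | J7 33-41 |
Completion: J1=8  J2=33  J3=25  J4=5  J5=13  J6=18  J7=41
Turnaround (C−A): J1=8  J2=28  J3=24  J4=2  J5=7  J6=10  J7=35
Turnaround = completion − arrival: J1=8, J2=28, J3=24, J4=2, J5=7, J6=10, J7=35
Total turnaround = 8 + 28 + 24 + 2 + 7 + 10 + 35 = 114

114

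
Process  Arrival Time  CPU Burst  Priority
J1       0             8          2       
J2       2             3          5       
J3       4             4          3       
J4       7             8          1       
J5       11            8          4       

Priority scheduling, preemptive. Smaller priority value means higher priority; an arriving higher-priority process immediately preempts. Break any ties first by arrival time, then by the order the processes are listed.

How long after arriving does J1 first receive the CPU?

Gantt: | J1 0-7 | J4 7-15 | J1 15-16 | J3 16-20 | J5 20-28 | J2 28-31 |
Completion: J1=16  J2=31  J3=20  J4=15  J5=28
Response(J1) = first start − arrival = 0 − 0 = 0

0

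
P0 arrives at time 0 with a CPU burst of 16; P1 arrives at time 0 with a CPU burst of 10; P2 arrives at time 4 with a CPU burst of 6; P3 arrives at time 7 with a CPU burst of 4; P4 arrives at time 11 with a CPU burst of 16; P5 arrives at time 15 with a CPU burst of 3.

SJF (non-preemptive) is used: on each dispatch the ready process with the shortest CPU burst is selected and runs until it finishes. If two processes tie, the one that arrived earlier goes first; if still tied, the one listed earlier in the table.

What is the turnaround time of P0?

39

Gantt: | P1 0-10 | P3 10-14 | P2 14-20 | P5 20-23 | P0 23-39 | P4 39-55 |
Completion: P0=39  P1=10  P2=20  P3=14  P4=55  P5=23
Turnaround (C−A): P0=39  P1=10  P2=16  P3=7  P4=44  P5=8
Turnaround(P0) = completion − arrival = 39 − 0 = 39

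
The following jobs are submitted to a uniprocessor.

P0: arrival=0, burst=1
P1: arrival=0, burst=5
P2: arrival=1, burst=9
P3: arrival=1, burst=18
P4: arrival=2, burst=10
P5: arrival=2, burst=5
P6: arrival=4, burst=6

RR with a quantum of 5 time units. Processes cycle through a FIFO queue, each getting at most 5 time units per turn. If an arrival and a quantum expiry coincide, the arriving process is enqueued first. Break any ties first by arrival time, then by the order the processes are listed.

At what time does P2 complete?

35

Timeline: | P0 0-1 | P1 1-6 | P2 6-11 | P3 11-16 | P4 16-21 | P5 21-26 | P6 26-31 | P2 31-35 | P3 35-40 | P4 40-45 | P6 45-46 | P3 46-54 |
Completion: P0=1  P1=6  P2=35  P3=54  P4=45  P5=26  P6=46
Turnaround (C−A): P0=1  P1=6  P2=34  P3=53  P4=43  P5=24  P6=42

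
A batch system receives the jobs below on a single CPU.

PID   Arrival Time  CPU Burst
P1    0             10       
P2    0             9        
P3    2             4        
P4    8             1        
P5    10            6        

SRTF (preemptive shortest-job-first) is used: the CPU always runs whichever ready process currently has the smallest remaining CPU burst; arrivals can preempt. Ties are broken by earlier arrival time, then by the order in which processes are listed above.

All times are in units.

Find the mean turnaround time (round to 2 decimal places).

Timeline: | P2 0-2 | P3 2-6 | P2 6-8 | P4 8-9 | P2 9-14 | P5 14-20 | P1 20-30 |
Completion: P1=30  P2=14  P3=6  P4=9  P5=20
Turnaround times: P1=30, P2=14, P3=4, P4=1, P5=10
Average turnaround = (30+14+4+1+10) / 5 = 59/5 = 11.80

11.80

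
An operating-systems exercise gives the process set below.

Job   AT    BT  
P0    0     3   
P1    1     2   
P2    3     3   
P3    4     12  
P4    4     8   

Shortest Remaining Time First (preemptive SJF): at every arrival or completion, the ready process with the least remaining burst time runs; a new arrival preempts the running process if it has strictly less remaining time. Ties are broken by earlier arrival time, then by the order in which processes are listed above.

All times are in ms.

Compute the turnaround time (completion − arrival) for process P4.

Schedule: | P0 0-3 | P1 3-5 | P2 5-8 | P4 8-16 | P3 16-28 |
Completion: P0=3  P1=5  P2=8  P3=28  P4=16
Turnaround(P4) = completion − arrival = 16 − 4 = 12

12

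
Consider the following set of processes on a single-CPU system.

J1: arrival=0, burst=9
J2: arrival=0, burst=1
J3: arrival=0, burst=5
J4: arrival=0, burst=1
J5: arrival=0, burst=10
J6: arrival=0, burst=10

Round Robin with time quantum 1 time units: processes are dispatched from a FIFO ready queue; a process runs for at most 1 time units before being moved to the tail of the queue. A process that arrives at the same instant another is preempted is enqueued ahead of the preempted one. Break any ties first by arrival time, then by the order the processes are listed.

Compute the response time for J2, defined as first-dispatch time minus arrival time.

Gantt: | J1 0-1 | J2 1-2 | J3 2-3 | J4 3-4 | J5 4-5 | J6 5-6 | J1 6-7 | J3 7-8 | J5 8-9 | J6 9-10 | J1 10-11 | J3 11-12 | J5 12-13 | J6 13-14 | J1 14-15 | J3 15-16 | J5 16-17 | J6 17-18 | J1 18-19 | J3 19-20 | J5 20-21 | J6 21-22 | J1 22-23 | J5 23-24 | J6 24-25 | J1 25-26 | J5 26-27 | J6 27-28 | J1 28-29 | J5 29-30 | J6 30-31 | J1 31-32 | J5 32-33 | J6 33-34 | J5 34-35 | J6 35-36 |
Completion: J1=32  J2=2  J3=20  J4=4  J5=35  J6=36
Turnaround (C−A): J1=32  J2=2  J3=20  J4=4  J5=35  J6=36
Response(J2) = first start − arrival = 1 − 0 = 1

1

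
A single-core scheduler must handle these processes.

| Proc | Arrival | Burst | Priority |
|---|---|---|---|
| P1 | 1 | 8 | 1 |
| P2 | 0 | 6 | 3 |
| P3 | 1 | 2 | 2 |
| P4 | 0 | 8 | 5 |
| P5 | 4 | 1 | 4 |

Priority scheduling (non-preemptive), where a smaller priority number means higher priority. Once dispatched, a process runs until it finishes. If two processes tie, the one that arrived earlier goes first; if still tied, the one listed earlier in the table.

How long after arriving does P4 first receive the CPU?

Timeline: | P2 0-6 | P1 6-14 | P3 14-16 | P5 16-17 | P4 17-25 |
Completion: P1=14  P2=6  P3=16  P4=25  P5=17
Turnaround (C−A): P1=13  P2=6  P3=15  P4=25  P5=13
Response(P4) = first start − arrival = 17 − 0 = 17

17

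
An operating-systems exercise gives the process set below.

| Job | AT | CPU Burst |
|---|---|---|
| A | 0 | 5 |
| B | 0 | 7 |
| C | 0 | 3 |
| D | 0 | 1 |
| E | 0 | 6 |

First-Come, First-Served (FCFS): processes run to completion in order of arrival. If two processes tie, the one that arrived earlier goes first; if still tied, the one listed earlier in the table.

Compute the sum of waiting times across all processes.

Gantt: | A 0-5 | B 5-12 | C 12-15 | D 15-16 | E 16-22 |
Completion: A=5  B=12  C=15  D=16  E=22
Waiting = turnaround − burst: A=0, B=5, C=12, D=15, E=16
Total waiting = 0 + 5 + 12 + 15 + 16 = 48

48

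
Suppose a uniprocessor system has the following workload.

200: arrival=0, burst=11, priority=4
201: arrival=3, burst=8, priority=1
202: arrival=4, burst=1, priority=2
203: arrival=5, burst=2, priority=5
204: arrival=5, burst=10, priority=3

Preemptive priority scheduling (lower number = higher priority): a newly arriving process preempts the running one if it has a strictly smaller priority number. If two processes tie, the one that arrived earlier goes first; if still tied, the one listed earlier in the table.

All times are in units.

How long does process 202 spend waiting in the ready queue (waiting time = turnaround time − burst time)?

7

Gantt: | 200 0-3 | 201 3-11 | 202 11-12 | 204 12-22 | 200 22-30 | 203 30-32 |
Completion: 200=30  201=11  202=12  203=32  204=22
Turnaround (C−A): 200=30  201=8  202=8  203=27  204=17
Waiting(202) = turnaround − burst = 8 − 1 = 7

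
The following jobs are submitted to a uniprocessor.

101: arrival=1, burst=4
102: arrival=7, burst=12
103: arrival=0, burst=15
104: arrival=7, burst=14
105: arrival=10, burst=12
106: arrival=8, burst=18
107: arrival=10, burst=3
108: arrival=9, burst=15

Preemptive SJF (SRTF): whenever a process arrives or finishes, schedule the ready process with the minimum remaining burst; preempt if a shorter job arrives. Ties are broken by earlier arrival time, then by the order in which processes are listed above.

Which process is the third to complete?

Schedule: | 103 0-1 | 101 1-5 | 103 5-10 | 107 10-13 | 103 13-22 | 102 22-34 | 105 34-46 | 104 46-60 | 108 60-75 | 106 75-93 |
Completion: 101=5  102=34  103=22  104=60  105=46  106=93  107=13  108=75
Finish order: 101 → 107 → 103 → 102 → 105 → 104 → 108 → 106

103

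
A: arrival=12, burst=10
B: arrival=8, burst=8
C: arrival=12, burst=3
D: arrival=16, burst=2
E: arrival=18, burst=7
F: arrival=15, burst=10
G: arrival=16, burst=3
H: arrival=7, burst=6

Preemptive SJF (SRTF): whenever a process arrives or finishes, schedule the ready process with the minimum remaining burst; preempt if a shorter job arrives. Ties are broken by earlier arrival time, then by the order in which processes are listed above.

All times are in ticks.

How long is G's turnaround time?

5

Schedule: | idle 0-7 | H 7-13 | C 13-16 | D 16-18 | G 18-21 | E 21-28 | B 28-36 | A 36-46 | F 46-56 |
Completion: A=46  B=36  C=16  D=18  E=28  F=56  G=21  H=13
Turnaround(G) = completion − arrival = 21 − 16 = 5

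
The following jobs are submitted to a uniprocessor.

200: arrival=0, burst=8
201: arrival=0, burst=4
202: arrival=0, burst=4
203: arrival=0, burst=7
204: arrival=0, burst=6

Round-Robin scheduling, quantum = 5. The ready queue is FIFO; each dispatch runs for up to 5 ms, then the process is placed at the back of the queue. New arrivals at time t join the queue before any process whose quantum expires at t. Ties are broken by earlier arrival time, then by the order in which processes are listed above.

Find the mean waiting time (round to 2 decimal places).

Timeline: | 200 0-5 | 201 5-9 | 202 9-13 | 203 13-18 | 204 18-23 | 200 23-26 | 203 26-28 | 204 28-29 |
Completion: 200=26  201=9  202=13  203=28  204=29
Waiting times: 200=18, 201=5, 202=9, 203=21, 204=23
Average waiting = (18+5+9+21+23) / 5 = 76/5 = 15.20

15.20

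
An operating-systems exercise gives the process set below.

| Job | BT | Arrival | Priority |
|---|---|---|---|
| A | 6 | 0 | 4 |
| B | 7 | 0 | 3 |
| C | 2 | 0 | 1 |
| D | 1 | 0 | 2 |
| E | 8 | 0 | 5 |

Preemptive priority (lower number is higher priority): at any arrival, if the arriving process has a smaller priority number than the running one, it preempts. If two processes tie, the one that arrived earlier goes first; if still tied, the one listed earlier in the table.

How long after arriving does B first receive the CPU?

Timeline: | C 0-2 | D 2-3 | B 3-10 | A 10-16 | E 16-24 |
Completion: A=16  B=10  C=2  D=3  E=24
Response(B) = first start − arrival = 3 − 0 = 3

3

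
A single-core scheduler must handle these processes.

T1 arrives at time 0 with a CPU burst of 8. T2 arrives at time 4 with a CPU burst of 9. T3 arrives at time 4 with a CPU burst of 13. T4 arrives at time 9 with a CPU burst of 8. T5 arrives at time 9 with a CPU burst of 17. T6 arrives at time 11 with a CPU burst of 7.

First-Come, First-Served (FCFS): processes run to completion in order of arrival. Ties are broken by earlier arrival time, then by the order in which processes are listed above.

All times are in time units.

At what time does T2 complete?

17

Schedule: | T1 0-8 | T2 8-17 | T3 17-30 | T4 30-38 | T5 38-55 | T6 55-62 |
Completion: T1=8  T2=17  T3=30  T4=38  T5=55  T6=62
Turnaround (C−A): T1=8  T2=13  T3=26  T4=29  T5=46  T6=51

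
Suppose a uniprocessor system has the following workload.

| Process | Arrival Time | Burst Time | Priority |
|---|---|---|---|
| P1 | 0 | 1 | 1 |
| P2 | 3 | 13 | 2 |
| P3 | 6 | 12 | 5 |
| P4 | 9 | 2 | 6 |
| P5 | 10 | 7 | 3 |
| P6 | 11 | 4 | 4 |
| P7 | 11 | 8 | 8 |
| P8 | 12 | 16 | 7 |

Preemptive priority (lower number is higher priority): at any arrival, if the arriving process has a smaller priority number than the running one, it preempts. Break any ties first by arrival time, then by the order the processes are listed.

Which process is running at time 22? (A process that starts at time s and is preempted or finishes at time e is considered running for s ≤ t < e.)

P5

Timeline: | P1 0-1 | idle 1-3 | P2 3-16 | P5 16-23 | P6 23-27 | P3 27-39 | P4 39-41 | P8 41-57 | P7 57-65 |
Completion: P1=1  P2=16  P3=39  P4=41  P5=23  P6=27  P7=65  P8=57
Turnaround (C−A): P1=1  P2=13  P3=33  P4=32  P5=13  P6=16  P7=54  P8=45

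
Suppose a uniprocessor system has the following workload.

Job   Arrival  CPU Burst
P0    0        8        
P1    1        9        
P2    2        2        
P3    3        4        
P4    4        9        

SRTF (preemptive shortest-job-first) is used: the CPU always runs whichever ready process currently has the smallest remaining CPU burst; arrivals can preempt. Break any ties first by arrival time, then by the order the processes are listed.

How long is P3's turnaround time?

Gantt: | P0 0-2 | P2 2-4 | P3 4-8 | P0 8-14 | P1 14-23 | P4 23-32 |
Completion: P0=14  P1=23  P2=4  P3=8  P4=32
Turnaround (C−A): P0=14  P1=22  P2=2  P3=5  P4=28
Turnaround(P3) = completion − arrival = 8 − 3 = 5

5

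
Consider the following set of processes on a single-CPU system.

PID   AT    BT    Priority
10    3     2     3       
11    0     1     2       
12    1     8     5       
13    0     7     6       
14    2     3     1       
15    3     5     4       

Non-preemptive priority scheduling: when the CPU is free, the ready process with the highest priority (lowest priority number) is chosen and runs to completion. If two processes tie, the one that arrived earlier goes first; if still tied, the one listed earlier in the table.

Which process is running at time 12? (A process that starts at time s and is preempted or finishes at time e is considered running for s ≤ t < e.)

10

Gantt: | 11 0-1 | 12 1-9 | 14 9-12 | 10 12-14 | 15 14-19 | 13 19-26 |
Completion: 10=14  11=1  12=9  13=26  14=12  15=19
Turnaround (C−A): 10=11  11=1  12=8  13=26  14=10  15=16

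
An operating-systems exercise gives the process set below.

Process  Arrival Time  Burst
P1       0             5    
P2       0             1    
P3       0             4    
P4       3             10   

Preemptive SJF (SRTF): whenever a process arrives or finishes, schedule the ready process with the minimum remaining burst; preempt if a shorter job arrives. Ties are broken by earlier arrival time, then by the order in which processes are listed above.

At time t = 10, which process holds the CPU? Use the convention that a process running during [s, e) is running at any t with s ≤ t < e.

P4

Schedule: | P2 0-1 | P3 1-5 | P1 5-10 | P4 10-20 |
Completion: P1=10  P2=1  P3=5  P4=20
Turnaround (C−A): P1=10  P2=1  P3=5  P4=17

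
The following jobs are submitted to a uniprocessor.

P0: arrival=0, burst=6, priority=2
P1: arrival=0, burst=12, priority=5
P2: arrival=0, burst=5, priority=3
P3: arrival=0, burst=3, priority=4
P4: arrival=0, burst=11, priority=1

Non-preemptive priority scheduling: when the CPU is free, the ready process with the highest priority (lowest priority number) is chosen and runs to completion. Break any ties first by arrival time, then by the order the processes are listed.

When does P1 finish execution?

Timeline: | P4 0-11 | P0 11-17 | P2 17-22 | P3 22-25 | P1 25-37 |
Completion: P0=17  P1=37  P2=22  P3=25  P4=11

37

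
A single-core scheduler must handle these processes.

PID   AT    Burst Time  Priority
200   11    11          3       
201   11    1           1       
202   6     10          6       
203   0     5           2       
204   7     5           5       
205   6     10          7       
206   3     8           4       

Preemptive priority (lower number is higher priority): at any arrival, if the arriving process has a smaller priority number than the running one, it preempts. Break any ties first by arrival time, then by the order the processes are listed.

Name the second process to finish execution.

Gantt: | 203 0-5 | 206 5-11 | 201 11-12 | 200 12-23 | 206 23-25 | 204 25-30 | 202 30-40 | 205 40-50 |
Completion: 200=23  201=12  202=40  203=5  204=30  205=50  206=25
Finish order: 203 → 201 → 200 → 206 → 204 → 202 → 205

201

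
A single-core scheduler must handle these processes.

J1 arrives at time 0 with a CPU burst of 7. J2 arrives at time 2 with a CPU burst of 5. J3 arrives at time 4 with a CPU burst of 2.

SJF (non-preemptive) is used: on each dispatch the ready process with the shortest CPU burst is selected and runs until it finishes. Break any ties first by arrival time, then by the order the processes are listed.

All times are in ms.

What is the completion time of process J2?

Gantt: | J1 0-7 | J3 7-9 | J2 9-14 |
Completion: J1=7  J2=14  J3=9
Turnaround (C−A): J1=7  J2=12  J3=5

14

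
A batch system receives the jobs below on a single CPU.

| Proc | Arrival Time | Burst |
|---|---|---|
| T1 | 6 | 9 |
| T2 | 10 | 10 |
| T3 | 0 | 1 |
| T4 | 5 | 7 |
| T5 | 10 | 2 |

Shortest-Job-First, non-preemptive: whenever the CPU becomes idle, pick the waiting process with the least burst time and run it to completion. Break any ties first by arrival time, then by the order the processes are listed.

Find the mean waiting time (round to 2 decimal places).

Gantt: | T3 0-1 | idle 1-5 | T4 5-12 | T5 12-14 | T1 14-23 | T2 23-33 |
Completion: T1=23  T2=33  T3=1  T4=12  T5=14
Turnaround (C−A): T1=17  T2=23  T3=1  T4=7  T5=4
Waiting times: T1=8, T2=13, T3=0, T4=0, T5=2
Average waiting = (8+13+0+0+2) / 5 = 23/5 = 4.60

4.60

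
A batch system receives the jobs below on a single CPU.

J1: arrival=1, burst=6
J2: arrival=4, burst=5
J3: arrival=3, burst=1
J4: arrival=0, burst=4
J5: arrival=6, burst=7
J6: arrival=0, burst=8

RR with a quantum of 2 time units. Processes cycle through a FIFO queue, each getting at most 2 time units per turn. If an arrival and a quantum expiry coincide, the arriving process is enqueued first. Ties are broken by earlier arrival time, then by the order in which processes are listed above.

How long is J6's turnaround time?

28

Timeline: | J4 0-2 | J6 2-4 | J1 4-6 | J4 6-8 | J3 8-9 | J2 9-11 | J6 11-13 | J5 13-15 | J1 15-17 | J2 17-19 | J6 19-21 | J5 21-23 | J1 23-25 | J2 25-26 | J6 26-28 | J5 28-31 |
Completion: J1=25  J2=26  J3=9  J4=8  J5=31  J6=28
Turnaround(J6) = completion − arrival = 28 − 0 = 28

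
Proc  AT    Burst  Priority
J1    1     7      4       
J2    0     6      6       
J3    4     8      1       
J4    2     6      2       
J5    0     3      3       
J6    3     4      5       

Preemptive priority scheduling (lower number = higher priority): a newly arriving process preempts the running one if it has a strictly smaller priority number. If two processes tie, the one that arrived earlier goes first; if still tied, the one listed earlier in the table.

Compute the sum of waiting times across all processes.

Gantt: | J5 0-2 | J4 2-4 | J3 4-12 | J4 12-16 | J5 16-17 | J1 17-24 | J6 24-28 | J2 28-34 |
Completion: J1=24  J2=34  J3=12  J4=16  J5=17  J6=28
Turnaround (C−A): J1=23  J2=34  J3=8  J4=14  J5=17  J6=25
Waiting = turnaround − burst: J1=16, J2=28, J3=0, J4=8, J5=14, J6=21
Total waiting = 16 + 28 + 0 + 8 + 14 + 21 = 87

87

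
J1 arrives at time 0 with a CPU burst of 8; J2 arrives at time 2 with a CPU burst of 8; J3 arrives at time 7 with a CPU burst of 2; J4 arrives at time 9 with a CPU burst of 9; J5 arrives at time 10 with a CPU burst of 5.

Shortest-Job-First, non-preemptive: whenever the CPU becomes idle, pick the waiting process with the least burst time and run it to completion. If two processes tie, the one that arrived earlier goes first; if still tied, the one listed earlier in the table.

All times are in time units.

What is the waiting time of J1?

Timeline: | J1 0-8 | J3 8-10 | J5 10-15 | J2 15-23 | J4 23-32 |
Completion: J1=8  J2=23  J3=10  J4=32  J5=15
Waiting(J1) = turnaround − burst = 8 − 8 = 0

0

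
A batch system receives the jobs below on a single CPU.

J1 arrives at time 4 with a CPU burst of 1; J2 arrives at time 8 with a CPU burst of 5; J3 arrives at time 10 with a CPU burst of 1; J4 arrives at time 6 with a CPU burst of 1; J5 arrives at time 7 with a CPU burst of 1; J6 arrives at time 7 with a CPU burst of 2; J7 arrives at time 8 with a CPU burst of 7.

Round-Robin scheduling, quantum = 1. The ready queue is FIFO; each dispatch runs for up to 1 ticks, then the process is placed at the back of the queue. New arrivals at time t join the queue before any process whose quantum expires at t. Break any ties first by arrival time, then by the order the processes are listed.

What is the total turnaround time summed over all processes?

Gantt: | idle 0-4 | J1 4-5 | idle 5-6 | J4 6-7 | J5 7-8 | J6 8-9 | J2 9-10 | J7 10-11 | J6 11-12 | J3 12-13 | J2 13-14 | J7 14-15 | J2 15-16 | J7 16-17 | J2 17-18 | J7 18-19 | J2 19-20 | J7 20-23 |
Completion: J1=5  J2=20  J3=13  J4=7  J5=8  J6=12  J7=23
Turnaround (C−A): J1=1  J2=12  J3=3  J4=1  J5=1  J6=5  J7=15
Turnaround = completion − arrival: J1=1, J2=12, J3=3, J4=1, J5=1, J6=5, J7=15
Total turnaround = 1 + 12 + 3 + 1 + 1 + 5 + 15 = 38

38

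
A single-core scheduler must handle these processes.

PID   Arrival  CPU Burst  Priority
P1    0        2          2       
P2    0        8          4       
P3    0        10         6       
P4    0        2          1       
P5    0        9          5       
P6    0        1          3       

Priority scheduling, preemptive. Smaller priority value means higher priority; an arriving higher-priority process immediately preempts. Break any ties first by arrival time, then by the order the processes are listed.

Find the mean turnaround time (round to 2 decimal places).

13.00

Gantt: | P4 0-2 | P1 2-4 | P6 4-5 | P2 5-13 | P5 13-22 | P3 22-32 |
Completion: P1=4  P2=13  P3=32  P4=2  P5=22  P6=5
Turnaround times: P1=4, P2=13, P3=32, P4=2, P5=22, P6=5
Average turnaround = (4+13+32+2+22+5) / 6 = 78/6 = 13.00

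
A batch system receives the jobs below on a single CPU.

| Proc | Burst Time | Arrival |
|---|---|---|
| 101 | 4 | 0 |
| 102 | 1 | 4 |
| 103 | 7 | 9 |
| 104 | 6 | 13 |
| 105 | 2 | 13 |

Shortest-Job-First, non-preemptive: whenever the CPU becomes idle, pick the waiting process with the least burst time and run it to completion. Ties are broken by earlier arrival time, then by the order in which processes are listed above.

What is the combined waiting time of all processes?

8

Gantt: | 101 0-4 | 102 4-5 | idle 5-9 | 103 9-16 | 105 16-18 | 104 18-24 |
Completion: 101=4  102=5  103=16  104=24  105=18
Waiting = turnaround − burst: 101=0, 102=0, 103=0, 104=5, 105=3
Total waiting = 0 + 0 + 0 + 5 + 3 = 8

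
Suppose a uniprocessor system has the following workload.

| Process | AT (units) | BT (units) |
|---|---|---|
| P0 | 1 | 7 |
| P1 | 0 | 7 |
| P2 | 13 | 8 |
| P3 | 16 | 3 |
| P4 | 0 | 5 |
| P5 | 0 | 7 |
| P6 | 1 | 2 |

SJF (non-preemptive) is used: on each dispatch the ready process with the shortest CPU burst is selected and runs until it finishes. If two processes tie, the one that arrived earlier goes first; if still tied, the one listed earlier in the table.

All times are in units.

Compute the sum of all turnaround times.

Schedule: | P4 0-5 | P6 5-7 | P1 7-14 | P5 14-21 | P3 21-24 | P0 24-31 | P2 31-39 |
Completion: P0=31  P1=14  P2=39  P3=24  P4=5  P5=21  P6=7
Turnaround (C−A): P0=30  P1=14  P2=26  P3=8  P4=5  P5=21  P6=6
Turnaround = completion − arrival: P0=30, P1=14, P2=26, P3=8, P4=5, P5=21, P6=6
Total turnaround = 30 + 14 + 26 + 8 + 5 + 21 + 6 = 110

110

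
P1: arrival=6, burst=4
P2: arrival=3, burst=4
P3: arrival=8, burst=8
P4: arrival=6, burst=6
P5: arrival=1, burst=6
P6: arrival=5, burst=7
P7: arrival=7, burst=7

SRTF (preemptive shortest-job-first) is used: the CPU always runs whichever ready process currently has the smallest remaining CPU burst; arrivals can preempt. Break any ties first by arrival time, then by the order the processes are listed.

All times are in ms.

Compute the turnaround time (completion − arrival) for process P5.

6

Timeline: | idle 0-1 | P5 1-7 | P2 7-11 | P1 11-15 | P4 15-21 | P6 21-28 | P7 28-35 | P3 35-43 |
Completion: P1=15  P2=11  P3=43  P4=21  P5=7  P6=28  P7=35
Turnaround(P5) = completion − arrival = 7 − 1 = 6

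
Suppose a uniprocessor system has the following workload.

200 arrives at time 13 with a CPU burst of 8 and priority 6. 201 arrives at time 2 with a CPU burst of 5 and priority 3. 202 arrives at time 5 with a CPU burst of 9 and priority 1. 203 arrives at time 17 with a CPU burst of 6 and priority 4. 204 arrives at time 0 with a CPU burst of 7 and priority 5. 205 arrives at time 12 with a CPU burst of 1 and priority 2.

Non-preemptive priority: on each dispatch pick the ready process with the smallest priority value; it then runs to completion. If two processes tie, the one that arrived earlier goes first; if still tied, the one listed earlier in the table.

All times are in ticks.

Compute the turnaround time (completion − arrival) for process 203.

11

Timeline: | 204 0-7 | 202 7-16 | 205 16-17 | 201 17-22 | 203 22-28 | 200 28-36 |
Completion: 200=36  201=22  202=16  203=28  204=7  205=17
Turnaround (C−A): 200=23  201=20  202=11  203=11  204=7  205=5
Turnaround(203) = completion − arrival = 28 − 17 = 11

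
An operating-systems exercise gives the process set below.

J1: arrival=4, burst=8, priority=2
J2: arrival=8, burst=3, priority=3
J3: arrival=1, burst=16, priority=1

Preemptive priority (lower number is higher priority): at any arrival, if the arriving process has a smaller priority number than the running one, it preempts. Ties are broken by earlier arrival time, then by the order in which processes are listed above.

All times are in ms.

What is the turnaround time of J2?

20

Timeline: | idle 0-1 | J3 1-17 | J1 17-25 | J2 25-28 |
Completion: J1=25  J2=28  J3=17
Turnaround(J2) = completion − arrival = 28 − 8 = 20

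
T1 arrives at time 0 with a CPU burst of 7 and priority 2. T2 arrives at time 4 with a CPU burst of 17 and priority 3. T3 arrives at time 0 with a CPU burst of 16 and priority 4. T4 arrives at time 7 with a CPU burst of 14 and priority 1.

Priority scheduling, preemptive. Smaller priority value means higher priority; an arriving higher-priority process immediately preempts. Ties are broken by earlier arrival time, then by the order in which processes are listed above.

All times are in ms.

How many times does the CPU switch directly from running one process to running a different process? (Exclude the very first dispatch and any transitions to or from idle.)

Timeline: | T1 0-7 | T4 7-21 | T2 21-38 | T3 38-54 |
Completion: T1=7  T2=38  T3=54  T4=21
Turnaround (C−A): T1=7  T2=34  T3=54  T4=14

3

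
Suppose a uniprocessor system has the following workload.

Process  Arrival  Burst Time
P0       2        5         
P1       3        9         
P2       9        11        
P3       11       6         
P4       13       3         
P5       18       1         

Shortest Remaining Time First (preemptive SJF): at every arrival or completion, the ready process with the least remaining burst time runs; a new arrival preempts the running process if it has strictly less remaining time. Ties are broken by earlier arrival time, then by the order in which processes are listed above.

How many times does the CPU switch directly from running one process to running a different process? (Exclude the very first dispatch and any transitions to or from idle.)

Schedule: | idle 0-2 | P0 2-7 | P1 7-16 | P4 16-19 | P5 19-20 | P3 20-26 | P2 26-37 |
Completion: P0=7  P1=16  P2=37  P3=26  P4=19  P5=20
Turnaround (C−A): P0=5  P1=13  P2=28  P3=15  P4=6  P5=2

5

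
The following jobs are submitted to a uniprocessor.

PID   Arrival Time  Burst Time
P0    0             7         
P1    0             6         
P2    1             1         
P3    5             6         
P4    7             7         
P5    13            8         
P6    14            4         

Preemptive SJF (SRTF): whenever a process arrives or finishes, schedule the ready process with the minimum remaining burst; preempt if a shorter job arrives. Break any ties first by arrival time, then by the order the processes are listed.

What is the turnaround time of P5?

Timeline: | P1 0-1 | P2 1-2 | P1 2-7 | P3 7-13 | P0 13-14 | P6 14-18 | P0 18-24 | P4 24-31 | P5 31-39 |
Completion: P0=24  P1=7  P2=2  P3=13  P4=31  P5=39  P6=18
Turnaround(P5) = completion − arrival = 39 − 13 = 26

26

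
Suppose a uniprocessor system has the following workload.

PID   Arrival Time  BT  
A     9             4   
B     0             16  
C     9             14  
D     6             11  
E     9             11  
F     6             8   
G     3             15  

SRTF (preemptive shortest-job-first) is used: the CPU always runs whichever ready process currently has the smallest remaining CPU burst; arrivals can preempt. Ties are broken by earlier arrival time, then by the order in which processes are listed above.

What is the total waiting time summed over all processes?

170

Timeline: | B 0-6 | F 6-9 | A 9-13 | F 13-18 | B 18-28 | D 28-39 | E 39-50 | C 50-64 | G 64-79 |
Completion: A=13  B=28  C=64  D=39  E=50  F=18  G=79
Turnaround (C−A): A=4  B=28  C=55  D=33  E=41  F=12  G=76
Waiting = turnaround − burst: A=0, B=12, C=41, D=22, E=30, F=4, G=61
Total waiting = 0 + 12 + 41 + 22 + 30 + 4 + 61 = 170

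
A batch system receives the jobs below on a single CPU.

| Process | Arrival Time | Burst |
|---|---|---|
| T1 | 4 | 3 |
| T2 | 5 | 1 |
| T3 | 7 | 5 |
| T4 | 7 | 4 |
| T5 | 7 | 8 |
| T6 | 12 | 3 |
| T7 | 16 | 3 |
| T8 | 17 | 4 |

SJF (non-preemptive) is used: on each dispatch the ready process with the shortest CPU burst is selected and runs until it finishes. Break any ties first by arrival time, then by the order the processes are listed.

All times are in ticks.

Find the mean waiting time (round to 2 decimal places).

5.13

Timeline: | idle 0-4 | T1 4-7 | T2 7-8 | T4 8-12 | T6 12-15 | T3 15-20 | T7 20-23 | T8 23-27 | T5 27-35 |
Completion: T1=7  T2=8  T3=20  T4=12  T5=35  T6=15  T7=23  T8=27
Turnaround (C−A): T1=3  T2=3  T3=13  T4=5  T5=28  T6=3  T7=7  T8=10
Waiting times: T1=0, T2=2, T3=8, T4=1, T5=20, T6=0, T7=4, T8=6
Average waiting = (0+2+8+1+20+0+4+6) / 8 = 41/8 = 5.13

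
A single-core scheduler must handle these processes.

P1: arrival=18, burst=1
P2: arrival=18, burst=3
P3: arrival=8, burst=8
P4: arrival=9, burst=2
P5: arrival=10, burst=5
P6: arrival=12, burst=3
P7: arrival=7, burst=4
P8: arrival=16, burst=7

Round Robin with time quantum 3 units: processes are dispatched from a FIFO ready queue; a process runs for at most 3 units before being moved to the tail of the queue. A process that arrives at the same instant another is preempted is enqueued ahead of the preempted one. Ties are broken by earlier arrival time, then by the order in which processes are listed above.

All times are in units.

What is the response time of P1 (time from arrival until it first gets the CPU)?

10

Gantt: | idle 0-7 | P7 7-10 | P3 10-13 | P4 13-15 | P5 15-18 | P7 18-19 | P6 19-22 | P3 22-25 | P8 25-28 | P1 28-29 | P2 29-32 | P5 32-34 | P3 34-36 | P8 36-40 |
Completion: P1=29  P2=32  P3=36  P4=15  P5=34  P6=22  P7=19  P8=40
Turnaround (C−A): P1=11  P2=14  P3=28  P4=6  P5=24  P6=10  P7=12  P8=24
Response(P1) = first start − arrival = 28 − 18 = 10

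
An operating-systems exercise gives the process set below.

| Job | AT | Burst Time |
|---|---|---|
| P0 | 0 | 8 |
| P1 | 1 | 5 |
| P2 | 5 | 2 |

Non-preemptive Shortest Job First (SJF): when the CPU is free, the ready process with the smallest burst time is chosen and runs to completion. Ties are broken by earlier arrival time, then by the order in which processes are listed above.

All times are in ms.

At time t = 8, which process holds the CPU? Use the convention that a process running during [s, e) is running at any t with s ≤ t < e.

P2

Gantt: | P0 0-8 | P2 8-10 | P1 10-15 |
Completion: P0=8  P1=15  P2=10
Turnaround (C−A): P0=8  P1=14  P2=5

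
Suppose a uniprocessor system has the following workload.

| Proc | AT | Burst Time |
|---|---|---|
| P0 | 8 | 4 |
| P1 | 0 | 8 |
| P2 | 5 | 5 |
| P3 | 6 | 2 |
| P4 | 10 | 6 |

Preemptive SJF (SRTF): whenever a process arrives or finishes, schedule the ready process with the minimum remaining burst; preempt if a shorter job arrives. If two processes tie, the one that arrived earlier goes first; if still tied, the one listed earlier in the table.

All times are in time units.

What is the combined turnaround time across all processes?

Schedule: | P1 0-8 | P3 8-10 | P0 10-14 | P2 14-19 | P4 19-25 |
Completion: P0=14  P1=8  P2=19  P3=10  P4=25
Turnaround (C−A): P0=6  P1=8  P2=14  P3=4  P4=15
Turnaround = completion − arrival: P0=6, P1=8, P2=14, P3=4, P4=15
Total turnaround = 6 + 8 + 14 + 4 + 15 = 47

47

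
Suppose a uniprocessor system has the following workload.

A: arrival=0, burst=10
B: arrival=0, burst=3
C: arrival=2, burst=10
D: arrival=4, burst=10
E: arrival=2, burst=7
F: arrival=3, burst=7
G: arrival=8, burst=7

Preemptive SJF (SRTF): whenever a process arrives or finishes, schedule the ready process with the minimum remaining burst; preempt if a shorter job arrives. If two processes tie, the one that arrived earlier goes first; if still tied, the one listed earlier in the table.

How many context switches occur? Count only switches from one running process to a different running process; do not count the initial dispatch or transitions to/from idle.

6

Schedule: | B 0-3 | E 3-10 | F 10-17 | G 17-24 | A 24-34 | C 34-44 | D 44-54 |
Completion: A=34  B=3  C=44  D=54  E=10  F=17  G=24
Turnaround (C−A): A=34  B=3  C=42  D=50  E=8  F=14  G=16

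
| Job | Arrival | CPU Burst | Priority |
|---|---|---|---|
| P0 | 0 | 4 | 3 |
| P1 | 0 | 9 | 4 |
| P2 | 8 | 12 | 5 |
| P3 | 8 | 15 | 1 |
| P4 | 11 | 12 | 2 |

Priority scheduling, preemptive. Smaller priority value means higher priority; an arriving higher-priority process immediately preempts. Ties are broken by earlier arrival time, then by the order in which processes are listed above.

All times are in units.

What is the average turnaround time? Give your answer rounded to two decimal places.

25.40

Schedule: | P0 0-4 | P1 4-8 | P3 8-23 | P4 23-35 | P1 35-40 | P2 40-52 |
Completion: P0=4  P1=40  P2=52  P3=23  P4=35
Turnaround (C−A): P0=4  P1=40  P2=44  P3=15  P4=24
Turnaround times: P0=4, P1=40, P2=44, P3=15, P4=24
Average turnaround = (4+40+44+15+24) / 5 = 127/5 = 25.40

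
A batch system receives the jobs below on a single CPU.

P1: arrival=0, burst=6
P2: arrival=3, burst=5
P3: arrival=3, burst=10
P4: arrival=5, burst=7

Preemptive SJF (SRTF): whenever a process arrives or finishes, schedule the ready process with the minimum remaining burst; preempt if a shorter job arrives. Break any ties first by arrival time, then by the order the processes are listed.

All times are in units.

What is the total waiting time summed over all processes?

24

Gantt: | P1 0-6 | P2 6-11 | P4 11-18 | P3 18-28 |
Completion: P1=6  P2=11  P3=28  P4=18
Turnaround (C−A): P1=6  P2=8  P3=25  P4=13
Waiting = turnaround − burst: P1=0, P2=3, P3=15, P4=6
Total waiting = 0 + 3 + 15 + 6 = 24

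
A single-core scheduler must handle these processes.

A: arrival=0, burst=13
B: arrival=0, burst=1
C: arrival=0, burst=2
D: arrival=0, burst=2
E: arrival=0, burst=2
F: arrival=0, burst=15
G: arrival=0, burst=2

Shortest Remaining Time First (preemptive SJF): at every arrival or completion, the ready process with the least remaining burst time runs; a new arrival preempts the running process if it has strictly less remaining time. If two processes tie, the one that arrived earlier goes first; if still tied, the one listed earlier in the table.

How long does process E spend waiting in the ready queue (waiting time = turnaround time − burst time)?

5

Timeline: | B 0-1 | C 1-3 | D 3-5 | E 5-7 | G 7-9 | A 9-22 | F 22-37 |
Completion: A=22  B=1  C=3  D=5  E=7  F=37  G=9
Waiting(E) = turnaround − burst = 7 − 2 = 5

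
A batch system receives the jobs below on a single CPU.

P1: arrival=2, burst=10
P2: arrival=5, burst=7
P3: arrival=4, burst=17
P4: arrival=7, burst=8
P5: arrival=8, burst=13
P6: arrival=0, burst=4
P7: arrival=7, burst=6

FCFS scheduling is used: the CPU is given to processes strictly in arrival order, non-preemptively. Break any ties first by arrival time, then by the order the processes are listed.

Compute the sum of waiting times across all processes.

152

Gantt: | P6 0-4 | P1 4-14 | P3 14-31 | P2 31-38 | P4 38-46 | P7 46-52 | P5 52-65 |
Completion: P1=14  P2=38  P3=31  P4=46  P5=65  P6=4  P7=52
Turnaround (C−A): P1=12  P2=33  P3=27  P4=39  P5=57  P6=4  P7=45
Waiting = turnaround − burst: P1=2, P2=26, P3=10, P4=31, P5=44, P6=0, P7=39
Total waiting = 2 + 26 + 10 + 31 + 44 + 0 + 39 = 152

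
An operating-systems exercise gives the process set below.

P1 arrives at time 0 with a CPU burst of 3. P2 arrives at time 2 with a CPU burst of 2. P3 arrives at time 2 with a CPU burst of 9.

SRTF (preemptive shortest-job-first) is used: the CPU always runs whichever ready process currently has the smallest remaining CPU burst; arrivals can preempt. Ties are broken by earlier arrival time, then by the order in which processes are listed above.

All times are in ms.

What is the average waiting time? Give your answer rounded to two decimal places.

Timeline: | P1 0-3 | P2 3-5 | P3 5-14 |
Completion: P1=3  P2=5  P3=14
Waiting times: P1=0, P2=1, P3=3
Average waiting = (0+1+3) / 3 = 4/3 = 1.33

1.33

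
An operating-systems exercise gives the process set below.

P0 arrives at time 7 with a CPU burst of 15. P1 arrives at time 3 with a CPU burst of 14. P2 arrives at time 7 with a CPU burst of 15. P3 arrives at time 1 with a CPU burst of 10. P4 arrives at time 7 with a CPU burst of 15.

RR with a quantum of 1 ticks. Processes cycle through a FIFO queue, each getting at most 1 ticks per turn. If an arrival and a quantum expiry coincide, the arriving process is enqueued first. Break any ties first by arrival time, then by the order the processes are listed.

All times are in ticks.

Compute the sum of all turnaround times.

277

Timeline: | idle 0-1 | P3 1-3 | P1 3-4 | P3 4-5 | P1 5-6 | P3 6-7 | P1 7-8 | P0 8-9 | P2 9-10 | P4 10-11 | P3 11-12 | P1 12-13 | P0 13-14 | P2 14-15 | P4 15-16 | P3 16-17 | P1 17-18 | P0 18-19 | P2 19-20 | P4 20-21 | P3 21-22 | P1 22-23 | P0 23-24 | P2 24-25 | P4 25-26 | P3 26-27 | P1 27-28 | P0 28-29 | P2 29-30 | P4 30-31 | P3 31-32 | P1 32-33 | P0 33-34 | P2 34-35 | P4 35-36 | P3 36-37 | P1 37-38 | P0 38-39 | P2 39-40 | P4 40-41 | P1 41-42 | P0 42-43 | P2 43-44 | P4 44-45 | P1 45-46 | P0 46-47 | P2 47-48 | P4 48-49 | P1 49-50 | P0 50-51 | P2 51-52 | P4 52-53 | P1 53-54 | P0 54-55 | P2 55-56 | P4 56-57 | P1 57-58 | P0 58-59 | P2 59-60 | P4 60-61 | P0 61-62 | P2 62-63 | P4 63-64 | P0 64-65 | P2 65-66 | P4 66-67 | P0 67-68 | P2 68-69 | P4 69-70 |
Completion: P0=68  P1=58  P2=69  P3=37  P4=70
Turnaround = completion − arrival: P0=61, P1=55, P2=62, P3=36, P4=63
Total turnaround = 61 + 55 + 62 + 36 + 63 = 277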